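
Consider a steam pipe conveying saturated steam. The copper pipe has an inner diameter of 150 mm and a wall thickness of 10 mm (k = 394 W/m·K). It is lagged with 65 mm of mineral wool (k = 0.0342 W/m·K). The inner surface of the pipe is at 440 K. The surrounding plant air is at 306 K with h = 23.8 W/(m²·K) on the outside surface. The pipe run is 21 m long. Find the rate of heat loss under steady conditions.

Per-layer cylindrical resistances, series-summed:
R_copper pipe wall = ln(85/75)/(2π×394×21) = 2.408×10^-6 K/W
R_mineral wool = ln(150/85)/(2π×0.0342×21) = 0.1259 K/W
R_outer film = 1/(h_o·2πr_oL) = 1/(23.8×2π×0.15×21) = 0.002123 K/W
R_total = 0.128 K/W
Q = ΔT/R_total = 134/0.128

Q ≈ 1050 W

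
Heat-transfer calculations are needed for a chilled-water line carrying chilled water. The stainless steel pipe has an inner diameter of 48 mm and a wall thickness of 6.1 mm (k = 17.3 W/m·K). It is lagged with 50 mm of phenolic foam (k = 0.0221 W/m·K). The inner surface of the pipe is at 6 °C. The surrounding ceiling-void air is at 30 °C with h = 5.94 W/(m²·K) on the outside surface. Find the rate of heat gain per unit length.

q′ ≈ 3.25 W/m

Cylindrical conduction, so R = ln(r₂/r₁)/(2πkL) per layer, in series:
R_stainless steel pipe wall = ln(30.1/24)/(2π×17.3×1) = 0.002083 K/W
R_phenolic foam = ln(80.1/30.1)/(2π×0.0221×1) = 7.049 K/W
R_outer film = 1/(h_o·2πr_oL) = 1/(5.94×2π×0.0801×1) = 0.3345 K/W
R_total = 7.385 K/W
Q = ΔT/R_total = 24/7.385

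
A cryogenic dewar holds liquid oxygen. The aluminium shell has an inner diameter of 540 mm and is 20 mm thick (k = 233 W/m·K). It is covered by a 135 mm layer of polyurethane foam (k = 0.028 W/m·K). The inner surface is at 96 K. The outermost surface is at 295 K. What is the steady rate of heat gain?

Q ≈ 63.9 W

Spherical conduction: R = (1/r_in − 1/r_out)/(4πk) per layer; series-sum.
R_aluminium shell = (1/0.27 − 1/0.29)/(4π×233) = 8.724×10^-5 K/W
R_polyurethane foam = (1/0.29 − 1/0.425)/(4π×0.028) = 3.113 K/W
R_total = 3.113 K/W
Q = ΔT/R_total = 199/3.113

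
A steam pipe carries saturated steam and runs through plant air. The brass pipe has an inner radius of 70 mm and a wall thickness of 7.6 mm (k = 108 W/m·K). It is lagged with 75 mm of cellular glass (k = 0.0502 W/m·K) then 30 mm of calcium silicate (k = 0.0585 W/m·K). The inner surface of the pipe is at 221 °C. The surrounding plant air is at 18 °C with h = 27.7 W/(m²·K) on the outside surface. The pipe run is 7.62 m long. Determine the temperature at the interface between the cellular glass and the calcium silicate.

Per-layer cylindrical resistances, series-summed:
R_brass pipe wall = ln(77.6/70)/(2π×108×7.62) = 1.993×10^-5 K/W
R_cellular glass = ln(152.6/77.6)/(2π×0.0502×7.62) = 0.2814 K/W
R_calcium silicate = ln(182.6/152.6)/(2π×0.0585×7.62) = 0.06408 K/W
R_outer film = 1/(h_o·2πr_oL) = 1/(27.7×2π×0.1826×7.62) = 0.004129 K/W
R_total = 0.3496 K/W
Q = ΔT/R_total = 203/0.3496
Q = 581 W
T_interface = T_inner − Q·ΣR(inner→interface) = 221 − 581×0.2814

T ≈ 57.6 °C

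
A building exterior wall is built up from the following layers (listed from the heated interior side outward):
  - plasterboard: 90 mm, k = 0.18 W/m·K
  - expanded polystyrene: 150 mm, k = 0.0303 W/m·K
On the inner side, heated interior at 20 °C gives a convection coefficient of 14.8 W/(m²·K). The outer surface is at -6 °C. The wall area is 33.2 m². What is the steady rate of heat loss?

Q ≈ 156 W

Thermal resistances in series:
R_inner film = 1/(h_i·A) = 1/(14.8×33.2) = 0.002035 K/W
R_plasterboard = L/(kA) = 0.09/(0.18×33.2) = 0.01506 K/W
R_expanded polystyrene = L/(kA) = 0.15/(0.0303×33.2) = 0.1491 K/W
R_total = 0.1662 K/W
Q = ΔT / R_total = 26 / 0.1662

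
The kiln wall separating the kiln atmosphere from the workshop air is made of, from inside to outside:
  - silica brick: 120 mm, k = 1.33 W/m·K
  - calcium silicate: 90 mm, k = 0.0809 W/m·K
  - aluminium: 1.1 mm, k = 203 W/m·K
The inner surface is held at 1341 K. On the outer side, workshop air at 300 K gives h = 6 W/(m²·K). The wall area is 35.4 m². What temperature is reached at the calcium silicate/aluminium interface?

T ≈ 427 K

Model the wall as resistances in series:
R_silica brick = L/(kA) = 0.12/(1.33×35.4) = 0.002549 K/W
R_calcium silicate = L/(kA) = 0.09/(0.0809×35.4) = 0.03143 K/W
R_aluminium = L/(kA) = 0.0011/(203×35.4) = 1.531×10^-7 K/W
R_outer film = 1/(h_o·A) = 1/(6×35.4) = 0.004708 K/W
R_total = 0.03868 K/W;  Q = ΔT/R_total = 1041/0.03868 = 26910 W
T_interface = T_inner − Q·ΣR(inner→interface) = 1341 − 26900×0.03397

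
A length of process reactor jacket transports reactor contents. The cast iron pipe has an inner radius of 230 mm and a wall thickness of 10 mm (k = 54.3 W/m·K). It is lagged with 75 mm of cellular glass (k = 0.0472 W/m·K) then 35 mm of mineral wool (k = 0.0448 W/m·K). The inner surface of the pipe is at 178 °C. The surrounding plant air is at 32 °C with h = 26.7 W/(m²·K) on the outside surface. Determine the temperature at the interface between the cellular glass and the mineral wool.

T ≈ 75.7 °C

Radial resistances (cylindrical: R_cond = ln(r_o/r_i)/(2πkL), R_conv = 1/(h·2πrL)):
R_cast iron pipe wall = ln(240/230)/(2π×54.3×1) = 1.247×10^-4 K/W
R_cellular glass = ln(315/240)/(2π×0.0472×1) = 0.9169 K/W
R_mineral wool = ln(350/315)/(2π×0.0448×1) = 0.3743 K/W
R_outer film = 1/(h_o·2πr_oL) = 1/(26.7×2π×0.35×1) = 0.01703 K/W
R_total = 1.308 K/W
Q = ΔT/R_total = 146/1.308
Q = 112 W/m
T_interface = T_inner − Q·ΣR(inner→interface) = 178 − 112×0.9171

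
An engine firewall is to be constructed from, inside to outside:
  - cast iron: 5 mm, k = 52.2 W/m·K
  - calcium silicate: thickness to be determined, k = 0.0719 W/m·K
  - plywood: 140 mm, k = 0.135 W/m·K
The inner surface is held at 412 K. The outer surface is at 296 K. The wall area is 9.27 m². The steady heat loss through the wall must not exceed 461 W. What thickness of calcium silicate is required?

L ≈ 93.1 mm

Series thermal resistances:
R_cast iron = L/(kA) = 0.005/(52.2×9.27) = 1.033×10^-5 K/W
R_plywood = L/(kA) = 0.14/(0.135×9.27) = 0.1119 K/W
Sum of the known resistances R_other = 0.1119 K/W
Required total resistance R_tot = ΔT/Q_allow = 116/461 = 0.2516 K/W
R_calcium silicate = R_tot − R_other = 0.1397 K/W
L = R·k·A = 0.1397×0.0719×9.27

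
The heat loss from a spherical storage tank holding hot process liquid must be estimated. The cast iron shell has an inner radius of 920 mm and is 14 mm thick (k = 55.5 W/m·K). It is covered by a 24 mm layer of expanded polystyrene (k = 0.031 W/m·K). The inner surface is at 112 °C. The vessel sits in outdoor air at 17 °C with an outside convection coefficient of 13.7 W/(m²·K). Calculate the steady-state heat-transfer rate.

Radial (spherical) resistances in series:
R_cast iron shell = (1/0.92 − 1/0.934)/(4π×55.5) = 2.336×10^-5 K/W
R_expanded polystyrene = (1/0.934 − 1/0.958)/(4π×0.031) = 0.06885 K/W
R_outer film = 1/(h·4πr_o²) = 1/(13.7×4π×0.958²) = 0.006329 K/W
R_total = 0.07521 K/W
Q = ΔT/R_total = 95/0.07521

Q ≈ 1260 W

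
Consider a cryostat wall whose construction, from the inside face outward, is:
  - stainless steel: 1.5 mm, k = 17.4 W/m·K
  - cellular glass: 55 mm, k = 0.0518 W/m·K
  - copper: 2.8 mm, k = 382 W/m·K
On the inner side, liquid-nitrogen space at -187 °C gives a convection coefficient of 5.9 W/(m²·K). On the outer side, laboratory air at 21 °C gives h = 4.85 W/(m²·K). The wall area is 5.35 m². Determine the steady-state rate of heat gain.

Q ≈ 774 W

Thermal resistances in series:
R_inner film = 1/(h_i·A) = 1/(5.9×5.35) = 0.03168 K/W
R_stainless steel = L/(kA) = 0.0015/(17.4×5.35) = 1.611×10^-5 K/W
R_cellular glass = L/(kA) = 0.055/(0.0518×5.35) = 0.1985 K/W
R_copper = L/(kA) = 0.0028/(382×5.35) = 1.37×10^-6 K/W
R_outer film = 1/(h_o·A) = 1/(4.85×5.35) = 0.03854 K/W
R_total = 0.2687 K/W
Q = ΔT / R_total = 208 / 0.2687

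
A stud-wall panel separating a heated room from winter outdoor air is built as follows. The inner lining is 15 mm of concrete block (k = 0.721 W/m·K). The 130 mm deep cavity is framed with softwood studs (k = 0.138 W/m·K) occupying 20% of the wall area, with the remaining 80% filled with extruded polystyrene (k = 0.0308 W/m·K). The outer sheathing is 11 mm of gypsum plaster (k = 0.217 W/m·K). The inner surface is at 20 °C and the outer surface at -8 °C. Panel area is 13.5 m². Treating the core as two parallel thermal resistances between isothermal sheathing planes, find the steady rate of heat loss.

Sheathing layers in series; stud and cavity paths in parallel between them.
R_inner = 0.015/(0.721×13.5) = 0.001541 K/W
R_stud  = 0.13/(0.138×0.2×13.5) = 0.3489 K/W
R_cav   = 0.13/(0.0308×0.8×13.5) = 0.3908 K/W
1/R_core = 1/R_stud + 1/R_cav → R_core = 0.1843 K/W
R_outer = 0.011/(0.217×13.5) = 0.003755 K/W
R_total = 0.1896 K/W
Q = ΔT/R_total = 28/0.1896

Q ≈ 148 W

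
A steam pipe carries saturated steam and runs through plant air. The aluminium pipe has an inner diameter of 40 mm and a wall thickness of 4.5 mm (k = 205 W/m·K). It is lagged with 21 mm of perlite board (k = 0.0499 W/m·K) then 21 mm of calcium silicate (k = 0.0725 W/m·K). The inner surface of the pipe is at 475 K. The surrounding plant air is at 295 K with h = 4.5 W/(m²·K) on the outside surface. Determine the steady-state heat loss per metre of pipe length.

Treating each annulus and film as a series resistance:
R_aluminium pipe wall = ln(24.5/20)/(2π×205×1) = 1.576×10^-4 K/W
R_perlite board = ln(45.5/24.5)/(2π×0.0499×1) = 1.974 K/W
R_calcium silicate = ln(66.5/45.5)/(2π×0.0725×1) = 0.8331 K/W
R_outer film = 1/(h_o·2πr_oL) = 1/(4.5×2π×0.0665×1) = 0.5318 K/W
R_total = 3.339 K/W
Q = ΔT/R_total = 180/3.339

q′ ≈ 53.9 W/m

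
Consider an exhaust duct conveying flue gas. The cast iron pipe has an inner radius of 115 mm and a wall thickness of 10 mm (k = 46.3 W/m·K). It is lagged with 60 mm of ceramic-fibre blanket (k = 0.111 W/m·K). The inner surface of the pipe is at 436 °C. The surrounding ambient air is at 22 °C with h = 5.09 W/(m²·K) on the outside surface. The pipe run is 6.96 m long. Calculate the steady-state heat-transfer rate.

Per-layer cylindrical resistances, series-summed:
R_cast iron pipe wall = ln(125/115)/(2π×46.3×6.96) = 4.118×10^-5 K/W
R_ceramic-fibre blanket = ln(185/125)/(2π×0.111×6.96) = 0.08076 K/W
R_outer film = 1/(h_o·2πr_oL) = 1/(5.09×2π×0.185×6.96) = 0.02428 K/W
R_total = 0.1051 K/W
Q = ΔT/R_total = 414/0.1051

Q ≈ 3940 W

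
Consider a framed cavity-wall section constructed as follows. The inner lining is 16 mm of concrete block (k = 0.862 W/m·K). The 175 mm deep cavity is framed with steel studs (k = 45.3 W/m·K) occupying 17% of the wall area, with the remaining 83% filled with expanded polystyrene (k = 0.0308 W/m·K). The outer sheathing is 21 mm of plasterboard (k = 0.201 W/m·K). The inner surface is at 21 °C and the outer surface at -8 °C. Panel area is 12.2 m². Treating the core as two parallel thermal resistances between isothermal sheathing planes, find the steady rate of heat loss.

Q ≈ 2430 W

Sheathing layers in series; stud and cavity paths in parallel between them.
R_inner = 0.016/(0.862×12.2) = 0.001521 K/W
R_stud  = 0.175/(45.3×0.17×12.2) = 0.001863 K/W
R_cav   = 0.175/(0.0308×0.83×12.2) = 0.5611 K/W
1/R_core = 1/R_stud + 1/R_cav → R_core = 0.001856 K/W
R_outer = 0.021/(0.201×12.2) = 0.008564 K/W
R_total = 0.01194 K/W
Q = ΔT/R_total = 29/0.01194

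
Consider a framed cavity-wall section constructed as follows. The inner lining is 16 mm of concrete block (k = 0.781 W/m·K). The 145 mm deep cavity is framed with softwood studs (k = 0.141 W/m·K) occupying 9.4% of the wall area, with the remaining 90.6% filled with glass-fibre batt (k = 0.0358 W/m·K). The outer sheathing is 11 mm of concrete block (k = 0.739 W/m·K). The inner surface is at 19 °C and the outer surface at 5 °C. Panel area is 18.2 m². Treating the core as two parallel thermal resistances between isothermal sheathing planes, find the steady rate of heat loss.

Sheathing layers in series; stud and cavity paths in parallel between them.
R_inner = 0.016/(0.781×18.2) = 0.001126 K/W
R_stud  = 0.145/(0.141×0.094×18.2) = 0.6011 K/W
R_cav   = 0.145/(0.0358×0.906×18.2) = 0.2456 K/W
1/R_core = 1/R_stud + 1/R_cav → R_core = 0.1744 K/W
R_outer = 0.011/(0.739×18.2) = 8.179×10^-4 K/W
R_total = 0.1763 K/W
Q = ΔT/R_total = 14/0.1763

Q ≈ 79.4 W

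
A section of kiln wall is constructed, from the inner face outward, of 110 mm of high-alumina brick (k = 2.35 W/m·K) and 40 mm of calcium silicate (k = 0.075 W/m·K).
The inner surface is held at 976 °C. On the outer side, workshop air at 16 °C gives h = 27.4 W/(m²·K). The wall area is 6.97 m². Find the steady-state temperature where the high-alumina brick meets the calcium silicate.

Model the wall as resistances in series:
R_high-alumina brick = L/(kA) = 0.11/(2.35×6.97) = 0.006716 K/W
R_calcium silicate = L/(kA) = 0.04/(0.075×6.97) = 0.07652 K/W
R_outer film = 1/(h_o·A) = 1/(27.4×6.97) = 0.005236 K/W
R_total = 0.08847 K/W;  Q = ΔT/R_total = 960/0.08847 = 10850 W
T_interface = T_inner − Q·ΣR(inner→interface) = 976 − 10900×0.006716

T ≈ 903 °C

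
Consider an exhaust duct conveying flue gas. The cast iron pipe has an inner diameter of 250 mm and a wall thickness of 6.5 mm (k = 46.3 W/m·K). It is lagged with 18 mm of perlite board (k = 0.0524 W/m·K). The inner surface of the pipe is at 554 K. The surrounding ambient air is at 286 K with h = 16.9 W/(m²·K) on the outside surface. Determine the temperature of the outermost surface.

Per-layer cylindrical resistances, series-summed:
R_cast iron pipe wall = ln(131.5/125)/(2π×46.3×1) = 1.743×10^-4 K/W
R_perlite board = ln(149.5/131.5)/(2π×0.0524×1) = 0.3897 K/W
R_outer film = 1/(h_o·2πr_oL) = 1/(16.9×2π×0.1495×1) = 0.06299 K/W
R_total = 0.4528 K/W
Q = ΔT/R_total = 268/0.4528
Q = 592 W/m
T_interface = T_inner − Q·ΣR(inner→interface) = 554 − 592×0.3898

T ≈ 323 K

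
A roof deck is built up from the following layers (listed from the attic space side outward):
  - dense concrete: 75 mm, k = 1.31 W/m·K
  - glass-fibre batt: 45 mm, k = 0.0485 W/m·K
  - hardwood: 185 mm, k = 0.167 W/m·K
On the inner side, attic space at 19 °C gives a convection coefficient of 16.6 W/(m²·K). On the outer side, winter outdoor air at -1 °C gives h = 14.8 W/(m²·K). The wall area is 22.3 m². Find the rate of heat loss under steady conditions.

Q ≈ 201 W

Thermal resistances in series:
R_inner film = 1/(h_i·A) = 1/(16.6×22.3) = 0.002701 K/W
R_dense concrete = L/(kA) = 0.075/(1.31×22.3) = 0.002567 K/W
R_glass-fibre batt = L/(kA) = 0.045/(0.0485×22.3) = 0.04161 K/W
R_hardwood = L/(kA) = 0.185/(0.167×22.3) = 0.04968 K/W
R_outer film = 1/(h_o·A) = 1/(14.8×22.3) = 0.00303 K/W
R_total = 0.09958 K/W
Q = ΔT / R_total = 20 / 0.09958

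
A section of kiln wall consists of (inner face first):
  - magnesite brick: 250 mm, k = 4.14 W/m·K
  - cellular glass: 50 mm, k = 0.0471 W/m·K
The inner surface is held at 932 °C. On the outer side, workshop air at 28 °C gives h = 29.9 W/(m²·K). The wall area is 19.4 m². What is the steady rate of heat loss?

Model the wall as resistances in series:
R_magnesite brick = L/(kA) = 0.25/(4.14×19.4) = 0.003113 K/W
R_cellular glass = L/(kA) = 0.05/(0.0471×19.4) = 0.05472 K/W
R_outer film = 1/(h_o·A) = 1/(29.9×19.4) = 0.001724 K/W
R_total = 0.05956 K/W
Q = ΔT / R_total = 904 / 0.05956

Q ≈ 15200 W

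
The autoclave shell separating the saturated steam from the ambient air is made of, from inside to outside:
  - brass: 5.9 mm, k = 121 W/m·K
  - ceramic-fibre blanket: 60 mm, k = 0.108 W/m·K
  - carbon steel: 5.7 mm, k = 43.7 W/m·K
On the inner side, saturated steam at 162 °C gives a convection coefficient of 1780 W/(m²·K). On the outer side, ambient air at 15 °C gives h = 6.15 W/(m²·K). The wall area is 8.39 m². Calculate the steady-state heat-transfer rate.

Q ≈ 1720 W

Treating each layer as a thermal resistance in series:
R_inner film = 1/(h_i·A) = 1/(1780×8.39) = 6.696×10^-5 K/W
R_brass = L/(kA) = 0.0059/(121×8.39) = 5.812×10^-6 K/W
R_ceramic-fibre blanket = L/(kA) = 0.06/(0.108×8.39) = 0.06622 K/W
R_carbon steel = L/(kA) = 0.0057/(43.7×8.39) = 1.555×10^-5 K/W
R_outer film = 1/(h_o·A) = 1/(6.15×8.39) = 0.01938 K/W
R_total = 0.08569 K/W
Q = ΔT / R_total = 147 / 0.08569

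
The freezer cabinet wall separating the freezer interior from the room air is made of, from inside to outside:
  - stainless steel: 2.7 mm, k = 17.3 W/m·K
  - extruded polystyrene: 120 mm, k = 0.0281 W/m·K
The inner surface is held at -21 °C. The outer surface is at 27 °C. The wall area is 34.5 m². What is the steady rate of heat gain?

Model the wall as resistances in series:
R_stainless steel = L/(kA) = 0.0027/(17.3×34.5) = 4.524×10^-6 K/W
R_extruded polystyrene = L/(kA) = 0.12/(0.0281×34.5) = 0.1238 K/W
R_total = 0.1238 K/W
Q = ΔT / R_total = 48 / 0.1238

Q ≈ 388 W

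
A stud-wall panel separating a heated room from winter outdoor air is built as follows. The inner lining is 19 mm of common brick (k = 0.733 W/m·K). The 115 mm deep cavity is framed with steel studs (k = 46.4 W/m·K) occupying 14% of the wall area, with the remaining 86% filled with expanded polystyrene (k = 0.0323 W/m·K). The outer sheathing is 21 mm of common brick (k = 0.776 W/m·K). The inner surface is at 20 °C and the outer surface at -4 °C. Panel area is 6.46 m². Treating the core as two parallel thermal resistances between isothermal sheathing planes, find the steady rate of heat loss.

Sheathing layers in series; stud and cavity paths in parallel between them.
R_inner = 0.019/(0.733×6.46) = 0.004013 K/W
R_stud  = 0.115/(46.4×0.14×6.46) = 0.00274 K/W
R_cav   = 0.115/(0.0323×0.86×6.46) = 0.6409 K/W
1/R_core = 1/R_stud + 1/R_cav → R_core = 0.002729 K/W
R_outer = 0.021/(0.776×6.46) = 0.004189 K/W
R_total = 0.01093 K/W
Q = ΔT/R_total = 24/0.01093

Q ≈ 2200 W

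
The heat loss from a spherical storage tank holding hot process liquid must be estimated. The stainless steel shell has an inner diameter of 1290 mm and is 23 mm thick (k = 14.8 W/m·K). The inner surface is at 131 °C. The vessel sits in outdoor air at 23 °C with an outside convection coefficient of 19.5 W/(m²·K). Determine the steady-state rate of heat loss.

Q ≈ 11400 W

For a spherical shell R = (1/r₁ − 1/r₂)/(4πk); film R = 1/(h·4πr²). In series:
R_stainless steel shell = (1/0.645 − 1/0.668)/(4π×14.8) = 2.87×10^-4 K/W
R_outer film = 1/(h·4πr_o²) = 1/(19.5×4π×0.668²) = 0.009145 K/W
R_total = 0.009432 K/W
Q = ΔT/R_total = 108/0.009432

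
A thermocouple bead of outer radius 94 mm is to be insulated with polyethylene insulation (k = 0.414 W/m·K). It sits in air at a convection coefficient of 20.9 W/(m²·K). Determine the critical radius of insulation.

For a sphere r_cr = 2k/h = 2×0.414/20.9
r_cr = 39.6 mm; since the bare radius (94 mm) is above r_cr, any added insulation will reduce heat loss.

r_cr ≈ 39.6 mm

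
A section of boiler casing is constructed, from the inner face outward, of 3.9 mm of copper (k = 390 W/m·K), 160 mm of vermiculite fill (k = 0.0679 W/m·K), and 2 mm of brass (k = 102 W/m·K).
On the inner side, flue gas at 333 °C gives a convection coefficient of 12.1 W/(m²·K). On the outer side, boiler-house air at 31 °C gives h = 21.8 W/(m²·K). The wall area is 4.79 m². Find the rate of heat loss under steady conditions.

Q ≈ 582 W

Using the resistance-network approach (series):
R_inner film = 1/(h_i·A) = 1/(12.1×4.79) = 0.01725 K/W
R_copper = L/(kA) = 0.0039/(390×4.79) = 2.088×10^-6 K/W
R_vermiculite fill = L/(kA) = 0.16/(0.0679×4.79) = 0.4919 K/W
R_brass = L/(kA) = 0.002/(102×4.79) = 4.093×10^-6 K/W
R_outer film = 1/(h_o·A) = 1/(21.8×4.79) = 0.009577 K/W
R_total = 0.5188 K/W
Q = ΔT / R_total = 302 / 0.5188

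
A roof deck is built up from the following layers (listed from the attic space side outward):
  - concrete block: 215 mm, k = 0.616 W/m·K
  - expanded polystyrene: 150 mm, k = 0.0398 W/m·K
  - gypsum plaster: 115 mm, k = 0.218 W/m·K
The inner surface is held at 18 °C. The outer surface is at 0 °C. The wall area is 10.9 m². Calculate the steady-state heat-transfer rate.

Q ≈ 42.2 W

Model the wall as resistances in series:
R_concrete block = L/(kA) = 0.215/(0.616×10.9) = 0.03202 K/W
R_expanded polystyrene = L/(kA) = 0.15/(0.0398×10.9) = 0.3458 K/W
R_gypsum plaster = L/(kA) = 0.115/(0.218×10.9) = 0.0484 K/W
R_total = 0.4262 K/W
Q = ΔT / R_total = 18 / 0.4262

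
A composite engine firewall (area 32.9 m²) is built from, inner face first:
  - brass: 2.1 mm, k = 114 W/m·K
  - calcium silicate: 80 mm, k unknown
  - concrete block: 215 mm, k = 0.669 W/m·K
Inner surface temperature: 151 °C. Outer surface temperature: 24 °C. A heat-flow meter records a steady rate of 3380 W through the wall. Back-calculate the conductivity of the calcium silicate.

k ≈ 0.0875 W/(m·K)

Treating each layer as a thermal resistance in series:
R_brass = L/(kA) = 0.0021/(114×32.9) = 5.599×10^-7 K/W
R_concrete block = L/(kA) = 0.215/(0.669×32.9) = 0.009768 K/W
Sum of known resistances R_other = 0.009769 K/W
Total R = ΔT/Q = 127/3380 = 0.03757 K/W
R_calcium silicate = R_total − R_other = 0.02781 K/W
k = L/(R·A) = 0.08/(0.02781×32.9)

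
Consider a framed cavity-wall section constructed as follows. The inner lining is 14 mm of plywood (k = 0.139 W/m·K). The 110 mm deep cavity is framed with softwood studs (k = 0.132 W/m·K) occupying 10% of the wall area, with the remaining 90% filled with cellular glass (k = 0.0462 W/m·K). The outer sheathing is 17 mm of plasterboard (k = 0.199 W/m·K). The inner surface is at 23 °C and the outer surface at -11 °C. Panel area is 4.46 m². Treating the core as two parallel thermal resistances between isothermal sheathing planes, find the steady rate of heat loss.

Sheathing layers in series; stud and cavity paths in parallel between them.
R_inner = 0.014/(0.139×4.46) = 0.02258 K/W
R_stud  = 0.11/(0.132×0.1×4.46) = 1.868 K/W
R_cav   = 0.11/(0.0462×0.9×4.46) = 0.5932 K/W
1/R_core = 1/R_stud + 1/R_cav → R_core = 0.4502 K/W
R_outer = 0.017/(0.199×4.46) = 0.01915 K/W
R_total = 0.492 K/W
Q = ΔT/R_total = 34/0.492

Q ≈ 69.1 W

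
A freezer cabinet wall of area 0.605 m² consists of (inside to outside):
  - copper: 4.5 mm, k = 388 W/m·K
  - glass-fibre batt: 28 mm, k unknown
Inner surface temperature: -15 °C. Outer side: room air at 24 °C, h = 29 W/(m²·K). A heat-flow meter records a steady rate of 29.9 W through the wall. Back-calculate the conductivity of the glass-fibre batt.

k ≈ 0.0371 W/(m·K)

Model the wall as resistances in series:
R_copper = L/(kA) = 0.0045/(388×0.605) = 1.917×10^-5 K/W
R_outer film = 1/(h_o·A) = 1/(29×0.605) = 0.057 K/W
Sum of known resistances R_other = 0.05702 K/W
Total R = ΔT/Q = 39/29.9 = 1.304 K/W
R_glass-fibre batt = R_total − R_other = 1.247 K/W
k = L/(R·A) = 0.028/(1.247×0.605)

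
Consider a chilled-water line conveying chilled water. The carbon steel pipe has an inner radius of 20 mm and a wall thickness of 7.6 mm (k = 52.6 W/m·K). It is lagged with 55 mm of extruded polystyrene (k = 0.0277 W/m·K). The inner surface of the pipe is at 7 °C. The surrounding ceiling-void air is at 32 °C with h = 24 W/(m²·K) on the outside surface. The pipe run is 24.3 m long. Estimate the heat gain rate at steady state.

Radial resistances (cylindrical: R_cond = ln(r_o/r_i)/(2πkL), R_conv = 1/(h·2πrL)):
R_carbon steel pipe wall = ln(27.6/20)/(2π×52.6×24.3) = 4.01×10^-5 K/W
R_extruded polystyrene = ln(82.6/27.6)/(2π×0.0277×24.3) = 0.2592 K/W
R_outer film = 1/(h_o·2πr_oL) = 1/(24×2π×0.0826×24.3) = 0.003304 K/W
R_total = 0.2625 K/W
Q = ΔT/R_total = 25/0.2625

Q ≈ 95.2 W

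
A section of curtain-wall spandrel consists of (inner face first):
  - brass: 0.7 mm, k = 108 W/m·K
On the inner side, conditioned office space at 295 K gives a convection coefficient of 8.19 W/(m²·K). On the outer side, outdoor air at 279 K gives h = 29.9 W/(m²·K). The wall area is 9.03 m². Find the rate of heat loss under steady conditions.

Q ≈ 929 W

Series thermal resistances:
R_inner film = 1/(h_i·A) = 1/(8.19×9.03) = 0.01352 K/W
R_brass = L/(kA) = 0.0007/(108×9.03) = 7.178×10^-7 K/W
R_outer film = 1/(h_o·A) = 1/(29.9×9.03) = 0.003704 K/W
R_total = 0.01723 K/W
Q = ΔT / R_total = 16 / 0.01723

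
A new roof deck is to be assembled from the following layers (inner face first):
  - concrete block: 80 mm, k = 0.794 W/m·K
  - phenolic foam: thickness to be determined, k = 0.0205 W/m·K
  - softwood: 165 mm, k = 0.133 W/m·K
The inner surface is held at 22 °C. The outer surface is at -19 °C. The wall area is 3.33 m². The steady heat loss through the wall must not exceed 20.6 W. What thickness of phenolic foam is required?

L ≈ 108 mm

Treating each layer as a thermal resistance in series:
R_concrete block = L/(kA) = 0.08/(0.794×3.33) = 0.03026 K/W
R_softwood = L/(kA) = 0.165/(0.133×3.33) = 0.3726 K/W
Sum of the known resistances R_other = 0.4028 K/W
Required total resistance R_tot = ΔT/Q_allow = 41/20.6 = 1.99 K/W
R_phenolic foam = R_tot − R_other = 1.587 K/W
L = R·k·A = 1.587×0.0205×3.33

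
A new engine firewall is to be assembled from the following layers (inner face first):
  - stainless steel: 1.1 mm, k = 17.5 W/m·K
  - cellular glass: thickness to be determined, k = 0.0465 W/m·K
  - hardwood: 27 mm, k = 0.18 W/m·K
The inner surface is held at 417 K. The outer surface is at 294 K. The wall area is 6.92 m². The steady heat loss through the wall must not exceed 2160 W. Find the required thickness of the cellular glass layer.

Series thermal resistances:
R_stainless steel = L/(kA) = 0.0011/(17.5×6.92) = 9.083×10^-6 K/W
R_hardwood = L/(kA) = 0.027/(0.18×6.92) = 0.02168 K/W
Sum of the known resistances R_other = 0.02169 K/W
Required total resistance R_tot = ΔT/Q_allow = 123/2160 = 0.05694 K/W
R_cellular glass = R_tot − R_other = 0.03526 K/W
L = R·k·A = 0.03526×0.0465×6.92

L ≈ 11.3 mm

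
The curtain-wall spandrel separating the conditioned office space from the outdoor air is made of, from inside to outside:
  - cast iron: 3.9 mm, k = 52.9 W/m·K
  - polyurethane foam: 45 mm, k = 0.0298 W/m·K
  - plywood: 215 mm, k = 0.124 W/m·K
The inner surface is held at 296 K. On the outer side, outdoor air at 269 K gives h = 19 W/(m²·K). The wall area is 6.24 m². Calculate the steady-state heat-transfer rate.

Treating each layer as a thermal resistance in series:
R_cast iron = L/(kA) = 0.0039/(52.9×6.24) = 1.181×10^-5 K/W
R_polyurethane foam = L/(kA) = 0.045/(0.0298×6.24) = 0.242 K/W
R_plywood = L/(kA) = 0.215/(0.124×6.24) = 0.2779 K/W
R_outer film = 1/(h_o·A) = 1/(19×6.24) = 0.008435 K/W
R_total = 0.5283 K/W
Q = ΔT / R_total = 27 / 0.5283

Q ≈ 51.1 W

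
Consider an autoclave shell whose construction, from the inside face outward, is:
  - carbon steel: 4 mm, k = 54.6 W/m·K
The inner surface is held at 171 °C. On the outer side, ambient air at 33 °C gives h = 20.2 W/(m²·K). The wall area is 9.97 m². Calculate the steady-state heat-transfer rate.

Model the wall as resistances in series:
R_carbon steel = L/(kA) = 0.004/(54.6×9.97) = 7.348×10^-6 K/W
R_outer film = 1/(h_o·A) = 1/(20.2×9.97) = 0.004965 K/W
R_total = 0.004973 K/W
Q = ΔT / R_total = 138 / 0.004973

Q ≈ 27800 W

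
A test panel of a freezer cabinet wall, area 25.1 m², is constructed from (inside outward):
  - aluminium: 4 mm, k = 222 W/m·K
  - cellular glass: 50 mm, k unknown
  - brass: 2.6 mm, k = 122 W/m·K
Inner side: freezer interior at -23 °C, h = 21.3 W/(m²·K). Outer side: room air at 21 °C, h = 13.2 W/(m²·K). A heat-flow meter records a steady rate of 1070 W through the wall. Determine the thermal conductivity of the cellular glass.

k ≈ 0.055 W/(m·K)

Thermal resistances in series:
R_inner film = 1/(h_i·A) = 1/(21.3×25.1) = 0.00187 K/W
R_aluminium = L/(kA) = 0.004/(222×25.1) = 7.178×10^-7 K/W
R_brass = L/(kA) = 0.0026/(122×25.1) = 8.491×10^-7 K/W
R_outer film = 1/(h_o·A) = 1/(13.2×25.1) = 0.003018 K/W
Sum of known resistances R_other = 0.00489 K/W
Total R = ΔT/Q = 44/1070 = 0.04112 K/W
R_cellular glass = R_total − R_other = 0.03623 K/W
k = L/(R·A) = 0.05/(0.03623×25.1)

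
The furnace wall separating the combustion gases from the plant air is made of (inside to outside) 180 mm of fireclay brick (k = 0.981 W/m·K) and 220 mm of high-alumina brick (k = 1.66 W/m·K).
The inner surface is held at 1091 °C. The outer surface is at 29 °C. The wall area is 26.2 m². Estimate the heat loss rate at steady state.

Treating each layer as a thermal resistance in series:
R_fireclay brick = L/(kA) = 0.18/(0.981×26.2) = 0.007003 K/W
R_high-alumina brick = L/(kA) = 0.22/(1.66×26.2) = 0.005058 K/W
R_total = 0.01206 K/W
Q = ΔT / R_total = 1062 / 0.01206

Q ≈ 88000 W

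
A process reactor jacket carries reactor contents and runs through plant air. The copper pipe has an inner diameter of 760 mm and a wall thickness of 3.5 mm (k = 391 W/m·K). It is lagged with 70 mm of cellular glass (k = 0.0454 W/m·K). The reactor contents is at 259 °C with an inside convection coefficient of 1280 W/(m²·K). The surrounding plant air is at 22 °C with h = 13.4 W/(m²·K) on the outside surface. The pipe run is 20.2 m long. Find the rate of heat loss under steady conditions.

Treating each annulus and film as a series resistance:
R_inner film = 1/(h_i·2πr₁L) = 1/(1280×2π×0.38×20.2) = 1.62×10^-5 K/W
R_copper pipe wall = ln(383.5/380)/(2π×391×20.2) = 1.847×10^-7 K/W
R_cellular glass = ln(453.5/383.5)/(2π×0.0454×20.2) = 0.0291 K/W
R_outer film = 1/(h_o·2πr_oL) = 1/(13.4×2π×0.4535×20.2) = 0.001297 K/W
R_total = 0.03041 K/W
Q = ΔT/R_total = 237/0.03041

Q ≈ 7790 W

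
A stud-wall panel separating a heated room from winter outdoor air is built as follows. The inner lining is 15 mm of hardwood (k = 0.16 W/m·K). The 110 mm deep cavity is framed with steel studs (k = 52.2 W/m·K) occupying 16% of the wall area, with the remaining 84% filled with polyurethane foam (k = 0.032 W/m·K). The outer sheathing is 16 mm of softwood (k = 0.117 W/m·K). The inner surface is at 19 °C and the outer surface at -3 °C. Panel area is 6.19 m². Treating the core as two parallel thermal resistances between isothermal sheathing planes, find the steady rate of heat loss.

Sheathing layers in series; stud and cavity paths in parallel between them.
R_inner = 0.015/(0.16×6.19) = 0.01515 K/W
R_stud  = 0.11/(52.2×0.16×6.19) = 0.002128 K/W
R_cav   = 0.11/(0.032×0.84×6.19) = 0.6611 K/W
1/R_core = 1/R_stud + 1/R_cav → R_core = 0.002121 K/W
R_outer = 0.016/(0.117×6.19) = 0.02209 K/W
R_total = 0.03936 K/W
Q = ΔT/R_total = 22/0.03936

Q ≈ 559 W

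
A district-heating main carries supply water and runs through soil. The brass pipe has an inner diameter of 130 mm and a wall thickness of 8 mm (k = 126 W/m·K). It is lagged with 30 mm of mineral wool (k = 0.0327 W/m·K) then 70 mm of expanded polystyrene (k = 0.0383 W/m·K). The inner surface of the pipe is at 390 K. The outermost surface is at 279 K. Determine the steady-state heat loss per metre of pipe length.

q′ ≈ 29 W/m

For a radial system each layer contributes R = ln(r_out/r_in)/(2πkL); films add R = 1/(hA).
R_brass pipe wall = ln(73/65)/(2π×126×1) = 1.466×10^-4 K/W
R_mineral wool = ln(103/73)/(2π×0.0327×1) = 1.676 K/W
R_expanded polystyrene = ln(173/103)/(2π×0.0383×1) = 2.155 K/W
R_total = 3.831 K/W
Q = ΔT/R_total = 111/3.831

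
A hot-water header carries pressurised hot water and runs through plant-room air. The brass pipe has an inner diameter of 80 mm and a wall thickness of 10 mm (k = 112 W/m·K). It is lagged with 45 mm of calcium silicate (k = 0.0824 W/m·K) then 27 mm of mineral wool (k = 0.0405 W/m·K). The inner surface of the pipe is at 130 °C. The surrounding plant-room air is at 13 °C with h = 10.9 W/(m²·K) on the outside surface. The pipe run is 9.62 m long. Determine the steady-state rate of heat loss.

Cylindrical conduction, so R = ln(r₂/r₁)/(2πkL) per layer, in series:
R_brass pipe wall = ln(50/40)/(2π×112×9.62) = 3.296×10^-5 K/W
R_calcium silicate = ln(95/50)/(2π×0.0824×9.62) = 0.1289 K/W
R_mineral wool = ln(122/95)/(2π×0.0405×9.62) = 0.1022 K/W
R_outer film = 1/(h_o·2πr_oL) = 1/(10.9×2π×0.122×9.62) = 0.01244 K/W
R_total = 0.2435 K/W
Q = ΔT/R_total = 117/0.2435

Q ≈ 480 W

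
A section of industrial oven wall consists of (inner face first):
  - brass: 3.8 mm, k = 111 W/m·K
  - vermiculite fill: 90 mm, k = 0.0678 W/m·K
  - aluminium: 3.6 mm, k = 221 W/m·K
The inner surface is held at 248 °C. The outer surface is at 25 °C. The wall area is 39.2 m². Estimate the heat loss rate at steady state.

Q ≈ 6590 W

Thermal resistances in series:
R_brass = L/(kA) = 0.0038/(111×39.2) = 8.733×10^-7 K/W
R_vermiculite fill = L/(kA) = 0.09/(0.0678×39.2) = 0.03386 K/W
R_aluminium = L/(kA) = 0.0036/(221×39.2) = 4.156×10^-7 K/W
R_total = 0.03386 K/W
Q = ΔT / R_total = 223 / 0.03386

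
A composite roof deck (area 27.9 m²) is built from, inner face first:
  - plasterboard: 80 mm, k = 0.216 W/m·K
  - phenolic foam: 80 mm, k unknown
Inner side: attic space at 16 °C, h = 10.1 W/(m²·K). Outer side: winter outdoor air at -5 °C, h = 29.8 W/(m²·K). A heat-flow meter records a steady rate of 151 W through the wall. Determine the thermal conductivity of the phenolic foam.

k ≈ 0.0237 W/(m·K)

Series thermal resistances:
R_inner film = 1/(h_i·A) = 1/(10.1×27.9) = 0.003549 K/W
R_plasterboard = L/(kA) = 0.08/(0.216×27.9) = 0.01327 K/W
R_outer film = 1/(h_o·A) = 1/(29.8×27.9) = 0.001203 K/W
Sum of known resistances R_other = 0.01803 K/W
Total R = ΔT/Q = 21/151 = 0.1391 K/W
R_phenolic foam = R_total − R_other = 0.121 K/W
k = L/(R·A) = 0.08/(0.121×27.9)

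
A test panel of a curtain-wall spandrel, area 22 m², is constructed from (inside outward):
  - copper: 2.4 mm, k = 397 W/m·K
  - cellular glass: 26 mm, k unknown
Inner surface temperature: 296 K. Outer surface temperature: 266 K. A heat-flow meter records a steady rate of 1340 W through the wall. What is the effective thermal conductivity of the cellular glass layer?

Series thermal resistances:
R_copper = L/(kA) = 0.0024/(397×22) = 2.748×10^-7 K/W
Sum of known resistances R_other = 2.748×10^-7 K/W
Total R = ΔT/Q = 30/1340 = 0.02239 K/W
R_cellular glass = R_total − R_other = 0.02239 K/W
k = L/(R·A) = 0.026/(0.02239×22)

k ≈ 0.0528 W/(m·K)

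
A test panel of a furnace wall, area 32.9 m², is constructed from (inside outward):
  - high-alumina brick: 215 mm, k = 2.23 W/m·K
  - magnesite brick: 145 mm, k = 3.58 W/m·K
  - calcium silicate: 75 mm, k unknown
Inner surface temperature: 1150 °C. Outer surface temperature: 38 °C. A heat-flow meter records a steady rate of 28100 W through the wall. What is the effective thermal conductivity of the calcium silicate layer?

Treating each layer as a thermal resistance in series:
R_high-alumina brick = L/(kA) = 0.215/(2.23×32.9) = 0.00293 K/W
R_magnesite brick = L/(kA) = 0.145/(3.58×32.9) = 0.001231 K/W
Sum of known resistances R_other = 0.004162 K/W
Total R = ΔT/Q = 1112/28100 = 0.03957 K/W
R_calcium silicate = R_total − R_other = 0.03541 K/W
k = L/(R·A) = 0.075/(0.03541×32.9)

k ≈ 0.0644 W/(m·K)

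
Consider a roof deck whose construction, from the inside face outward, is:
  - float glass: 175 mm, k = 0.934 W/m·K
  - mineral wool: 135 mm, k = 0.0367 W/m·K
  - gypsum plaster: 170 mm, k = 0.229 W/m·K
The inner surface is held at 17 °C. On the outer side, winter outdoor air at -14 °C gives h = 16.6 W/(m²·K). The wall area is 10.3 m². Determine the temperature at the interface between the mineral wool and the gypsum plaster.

T ≈ -8.67 °C

Treating each layer as a thermal resistance in series:
R_float glass = L/(kA) = 0.175/(0.934×10.3) = 0.01819 K/W
R_mineral wool = L/(kA) = 0.135/(0.0367×10.3) = 0.3571 K/W
R_gypsum plaster = L/(kA) = 0.17/(0.229×10.3) = 0.07207 K/W
R_outer film = 1/(h_o·A) = 1/(16.6×10.3) = 0.005849 K/W
R_total = 0.4532 K/W;  Q = ΔT/R_total = 31/0.4532 = 68.4 W
T_interface = T_inner − Q·ΣR(inner→interface) = 17 − 68.4×0.3753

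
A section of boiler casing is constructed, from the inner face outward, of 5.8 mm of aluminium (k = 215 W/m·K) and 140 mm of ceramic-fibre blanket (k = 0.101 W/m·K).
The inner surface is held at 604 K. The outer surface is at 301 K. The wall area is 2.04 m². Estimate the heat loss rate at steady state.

Model the wall as resistances in series:
R_aluminium = L/(kA) = 0.0058/(215×2.04) = 1.322×10^-5 K/W
R_ceramic-fibre blanket = L/(kA) = 0.14/(0.101×2.04) = 0.6795 K/W
R_total = 0.6795 K/W
Q = ΔT / R_total = 303 / 0.6795

Q ≈ 446 W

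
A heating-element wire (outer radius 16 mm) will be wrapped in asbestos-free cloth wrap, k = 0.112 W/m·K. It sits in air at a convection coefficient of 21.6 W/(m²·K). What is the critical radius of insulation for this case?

For a cylinder r_cr = k/h = 0.112/21.6
r_cr = 5.19 mm; since the bare radius (16 mm) is above r_cr, any added insulation will reduce heat loss.

r_cr ≈ 5.19 mm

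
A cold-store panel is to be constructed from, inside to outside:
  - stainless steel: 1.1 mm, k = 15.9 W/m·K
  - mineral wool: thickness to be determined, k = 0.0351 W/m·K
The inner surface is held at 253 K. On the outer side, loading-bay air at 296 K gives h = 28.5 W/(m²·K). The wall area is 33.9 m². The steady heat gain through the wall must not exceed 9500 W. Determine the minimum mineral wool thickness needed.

Thermal resistances in series:
R_stainless steel = L/(kA) = 0.0011/(15.9×33.9) = 2.041×10^-6 K/W
R_outer film = 1/(h_o·A) = 1/(28.5×33.9) = 0.001035 K/W
Sum of the known resistances R_other = 0.001037 K/W
Required total resistance R_tot = ΔT/Q_allow = 43/9500 = 0.004526 K/W
R_mineral wool = R_tot − R_other = 0.003489 K/W
L = R·k·A = 0.003489×0.0351×33.9

L ≈ 4.15 mm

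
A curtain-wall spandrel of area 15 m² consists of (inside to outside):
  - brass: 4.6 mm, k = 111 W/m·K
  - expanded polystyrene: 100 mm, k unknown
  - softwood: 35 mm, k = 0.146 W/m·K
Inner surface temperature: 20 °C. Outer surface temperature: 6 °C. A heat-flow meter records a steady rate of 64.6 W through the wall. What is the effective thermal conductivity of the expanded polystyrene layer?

k ≈ 0.0332 W/(m·K)

Model the wall as resistances in series:
R_brass = L/(kA) = 0.0046/(111×15) = 2.763×10^-6 K/W
R_softwood = L/(kA) = 0.035/(0.146×15) = 0.01598 K/W
Sum of known resistances R_other = 0.01598 K/W
Total R = ΔT/Q = 14/64.6 = 0.2167 K/W
R_expanded polystyrene = R_total − R_other = 0.2007 K/W
k = L/(R·A) = 0.1/(0.2007×15)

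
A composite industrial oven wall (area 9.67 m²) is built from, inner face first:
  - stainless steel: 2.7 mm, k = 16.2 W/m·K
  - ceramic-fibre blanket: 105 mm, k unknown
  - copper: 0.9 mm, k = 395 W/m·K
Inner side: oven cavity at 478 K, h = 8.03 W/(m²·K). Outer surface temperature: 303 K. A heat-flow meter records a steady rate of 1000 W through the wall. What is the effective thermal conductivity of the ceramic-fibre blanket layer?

k ≈ 0.067 W/(m·K)

Treating each layer as a thermal resistance in series:
R_inner film = 1/(h_i·A) = 1/(8.03×9.67) = 0.01288 K/W
R_stainless steel = L/(kA) = 0.0027/(16.2×9.67) = 1.724×10^-5 K/W
R_copper = L/(kA) = 0.0009/(395×9.67) = 2.356×10^-7 K/W
Sum of known resistances R_other = 0.0129 K/W
Total R = ΔT/Q = 175/1000 = 0.175 K/W
R_ceramic-fibre blanket = R_total − R_other = 0.1621 K/W
k = L/(R·A) = 0.105/(0.1621×9.67)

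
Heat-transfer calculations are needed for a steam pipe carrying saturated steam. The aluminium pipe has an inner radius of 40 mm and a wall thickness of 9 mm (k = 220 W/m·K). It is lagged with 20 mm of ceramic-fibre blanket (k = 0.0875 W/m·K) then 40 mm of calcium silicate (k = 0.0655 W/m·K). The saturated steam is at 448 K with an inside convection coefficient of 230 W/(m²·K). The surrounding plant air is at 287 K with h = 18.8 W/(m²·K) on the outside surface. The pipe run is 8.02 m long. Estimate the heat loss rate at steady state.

Q ≈ 706 W

Radial resistances (cylindrical: R_cond = ln(r_o/r_i)/(2πkL), R_conv = 1/(h·2πrL)):
R_inner film = 1/(h_i·2πr₁L) = 1/(230×2π×0.04×8.02) = 0.002157 K/W
R_aluminium pipe wall = ln(49/40)/(2π×220×8.02) = 1.831×10^-5 K/W
R_ceramic-fibre blanket = ln(69/49)/(2π×0.0875×8.02) = 0.07763 K/W
R_calcium silicate = ln(109/69)/(2π×0.0655×8.02) = 0.1385 K/W
R_outer film = 1/(h_o·2πr_oL) = 1/(18.8×2π×0.109×8.02) = 0.009684 K/W
R_total = 0.228 K/W
Q = ΔT/R_total = 161/0.228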